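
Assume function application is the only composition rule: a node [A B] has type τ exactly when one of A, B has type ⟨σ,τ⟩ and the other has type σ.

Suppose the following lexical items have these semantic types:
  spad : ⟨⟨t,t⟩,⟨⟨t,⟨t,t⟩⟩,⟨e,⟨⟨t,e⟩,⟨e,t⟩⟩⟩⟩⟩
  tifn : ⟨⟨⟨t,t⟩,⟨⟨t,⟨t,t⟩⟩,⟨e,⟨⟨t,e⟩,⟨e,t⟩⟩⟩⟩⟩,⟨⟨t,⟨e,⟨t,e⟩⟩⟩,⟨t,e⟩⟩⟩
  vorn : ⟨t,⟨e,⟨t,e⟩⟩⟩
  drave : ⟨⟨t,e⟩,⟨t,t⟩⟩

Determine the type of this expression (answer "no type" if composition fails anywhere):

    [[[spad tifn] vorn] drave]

[spad tifn] — tifn of type ⟨⟨⟨t,t⟩,⟨⟨t,⟨t,t⟩⟩,⟨e,⟨⟨t,e⟩,⟨e,t⟩⟩⟩⟩⟩,⟨⟨t,⟨e,⟨t,e⟩⟩⟩,⟨t,e⟩⟩⟩ combines with spad of type ⟨⟨t,t⟩,⟨⟨t,⟨t,t⟩⟩,⟨e,⟨⟨t,e⟩,⟨e,t⟩⟩⟩⟩⟩: type ⟨⟨t,⟨e,⟨t,e⟩⟩⟩,⟨t,e⟩⟩.
[[spad tifn] vorn] — [spad tifn] of type ⟨⟨t,⟨e,⟨t,e⟩⟩⟩,⟨t,e⟩⟩ combines with vorn of type ⟨t,⟨e,⟨t,e⟩⟩⟩: type ⟨t,e⟩.
[[[spad tifn] vorn] drave] — drave of type ⟨⟨t,e⟩,⟨t,t⟩⟩ combines with [[spad tifn] vorn] of type ⟨t,e⟩: type ⟨t,t⟩.

⟨t,t⟩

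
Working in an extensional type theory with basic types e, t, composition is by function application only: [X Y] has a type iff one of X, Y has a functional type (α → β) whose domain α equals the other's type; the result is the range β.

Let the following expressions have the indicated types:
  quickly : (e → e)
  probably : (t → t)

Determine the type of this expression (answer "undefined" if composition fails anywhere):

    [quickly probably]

[quickly probably]: (e → e) and (t → t) cannot combine by function application — type clash.

undefined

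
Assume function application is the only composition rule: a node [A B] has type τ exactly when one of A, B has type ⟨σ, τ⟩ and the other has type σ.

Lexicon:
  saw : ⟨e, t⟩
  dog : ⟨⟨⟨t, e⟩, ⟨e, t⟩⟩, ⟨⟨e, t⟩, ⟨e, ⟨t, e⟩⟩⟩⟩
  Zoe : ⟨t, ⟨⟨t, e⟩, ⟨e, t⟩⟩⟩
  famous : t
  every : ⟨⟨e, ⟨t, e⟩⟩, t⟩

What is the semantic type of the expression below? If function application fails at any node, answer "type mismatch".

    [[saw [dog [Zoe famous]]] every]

[Zoe famous] — Zoe of type ⟨t, ⟨⟨t, e⟩, ⟨e, t⟩⟩⟩ combines with famous of type t: type ⟨⟨t, e⟩, ⟨e, t⟩⟩.
[dog [Zoe famous]] — dog of type ⟨⟨⟨t, e⟩, ⟨e, t⟩⟩, ⟨⟨e, t⟩, ⟨e, ⟨t, e⟩⟩⟩⟩ combines with [Zoe famous] of type ⟨⟨t, e⟩, ⟨e, t⟩⟩: type ⟨⟨e, t⟩, ⟨e, ⟨t, e⟩⟩⟩.
[saw [dog [Zoe famous]]] — [dog [Zoe famous]] of type ⟨⟨e, t⟩, ⟨e, ⟨t, e⟩⟩⟩ combines with saw of type ⟨e, t⟩: type ⟨e, ⟨t, e⟩⟩.
[[saw [dog [Zoe famous]]] every] — every of type ⟨⟨e, ⟨t, e⟩⟩, t⟩ combines with [saw [dog [Zoe famous]]] of type ⟨e, ⟨t, e⟩⟩: type t.

t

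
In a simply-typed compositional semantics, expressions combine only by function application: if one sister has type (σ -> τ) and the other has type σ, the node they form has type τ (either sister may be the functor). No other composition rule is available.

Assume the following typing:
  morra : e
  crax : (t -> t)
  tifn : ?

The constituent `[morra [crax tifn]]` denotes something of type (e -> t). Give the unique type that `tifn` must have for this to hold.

((t -> t) -> (e -> (e -> t)))

[morra [crax tifn]] is required to be (e -> t). morra : e cannot yield (e -> t) as functor, so [crax tifn] : (e -> (e -> t)).
[crax tifn] is required to be (e -> (e -> t)). crax : (t -> t) cannot yield (e -> (e -> t)) as functor, so tifn : ((t -> t) -> (e -> (e -> t))).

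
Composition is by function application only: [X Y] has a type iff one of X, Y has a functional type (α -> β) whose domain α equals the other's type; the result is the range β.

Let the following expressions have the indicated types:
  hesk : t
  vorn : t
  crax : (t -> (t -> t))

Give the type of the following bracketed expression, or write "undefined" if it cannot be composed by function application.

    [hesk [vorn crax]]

At [vorn crax], crax : (t -> (t -> t)) takes vorn : t, giving (t -> t).
At [hesk [vorn crax]], [vorn crax] : (t -> t) takes hesk : t, giving t.

t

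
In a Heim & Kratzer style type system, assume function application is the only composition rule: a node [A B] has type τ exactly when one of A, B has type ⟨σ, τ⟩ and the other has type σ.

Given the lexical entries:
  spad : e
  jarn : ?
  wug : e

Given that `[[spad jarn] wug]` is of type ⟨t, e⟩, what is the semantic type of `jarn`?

[[spad jarn] wug] is required to be ⟨t, e⟩. wug : e cannot yield ⟨t, e⟩ as functor, so [spad jarn] : ⟨e, ⟨t, e⟩⟩.
[spad jarn] is required to be ⟨e, ⟨t, e⟩⟩. spad : e cannot yield ⟨e, ⟨t, e⟩⟩ as functor, so jarn : ⟨e, ⟨e, ⟨t, e⟩⟩⟩.

⟨e, ⟨e, ⟨t, e⟩⟩⟩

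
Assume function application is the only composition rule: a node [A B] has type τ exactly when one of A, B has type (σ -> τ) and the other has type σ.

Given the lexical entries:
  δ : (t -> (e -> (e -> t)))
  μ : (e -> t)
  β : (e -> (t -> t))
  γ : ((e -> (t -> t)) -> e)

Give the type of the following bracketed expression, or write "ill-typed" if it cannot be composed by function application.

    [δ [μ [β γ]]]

(e -> (e -> t))

[β γ]: γ is ((e -> (t -> t)) -> e), β is (e -> (t -> t)); result e.
[μ [β γ]]: μ is (e -> t), [β γ] is e; result t.
[δ [μ [β γ]]]: δ is (t -> (e -> (e -> t))), [μ [β γ]] is t; result (e -> (e -> t)).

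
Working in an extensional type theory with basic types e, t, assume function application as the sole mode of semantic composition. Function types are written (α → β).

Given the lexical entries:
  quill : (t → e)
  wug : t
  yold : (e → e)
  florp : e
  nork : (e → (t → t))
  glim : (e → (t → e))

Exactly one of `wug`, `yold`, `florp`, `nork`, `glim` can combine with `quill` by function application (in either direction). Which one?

wug

wug — combines: quill : (t → e) takes wug : t as argument, giving e.
yold : (e → e) — neither side's domain matches the other.
florp : e — neither side's domain matches the other.
nork : (e → (t → t)) — neither side's domain matches the other.
glim : (e → (t → e)) — neither side's domain matches the other.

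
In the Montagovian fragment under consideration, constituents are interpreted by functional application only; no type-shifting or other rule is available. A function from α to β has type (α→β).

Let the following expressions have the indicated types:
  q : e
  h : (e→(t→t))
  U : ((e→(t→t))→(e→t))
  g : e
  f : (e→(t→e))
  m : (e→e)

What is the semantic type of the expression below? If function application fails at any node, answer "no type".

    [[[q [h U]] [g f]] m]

[h U]: functor U : ((e→(t→t))→(e→t)), argument h : (e→(t→t)); result (e→t).
[q [h U]]: functor [h U] : (e→t), argument q : e; result t.
[g f]: functor f : (e→(t→e)), argument g : e; result (t→e).
[[q [h U]] [g f]]: functor [g f] : (t→e), argument [q [h U]] : t; result e.
[[[q [h U]] [g f]] m]: functor m : (e→e), argument [[q [h U]] [g f]] : e; result e.

e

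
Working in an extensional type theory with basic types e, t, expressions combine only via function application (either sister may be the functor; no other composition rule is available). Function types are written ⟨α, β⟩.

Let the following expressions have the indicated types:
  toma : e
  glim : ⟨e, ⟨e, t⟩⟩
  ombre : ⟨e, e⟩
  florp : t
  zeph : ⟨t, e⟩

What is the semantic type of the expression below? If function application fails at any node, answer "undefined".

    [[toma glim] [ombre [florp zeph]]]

[toma glim] — glim of type ⟨e, ⟨e, t⟩⟩ combines with toma of type e: type ⟨e, t⟩.
[florp zeph] — zeph of type ⟨t, e⟩ combines with florp of type t: type e.
[ombre [florp zeph]] — ombre of type ⟨e, e⟩ combines with [florp zeph] of type e: type e.
[[toma glim] [ombre [florp zeph]]] — [toma glim] of type ⟨e, t⟩ combines with [ombre [florp zeph]] of type e: type t.

t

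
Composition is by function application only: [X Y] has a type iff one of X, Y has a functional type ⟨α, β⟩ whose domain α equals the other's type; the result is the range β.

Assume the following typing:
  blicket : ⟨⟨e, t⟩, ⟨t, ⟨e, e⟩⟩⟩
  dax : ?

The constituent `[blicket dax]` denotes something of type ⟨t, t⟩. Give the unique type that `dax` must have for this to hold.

[blicket dax] is required to be ⟨t, t⟩. blicket : ⟨⟨e, t⟩, ⟨t, ⟨e, e⟩⟩⟩ cannot yield ⟨t, t⟩ as functor, so dax : ⟨⟨⟨e, t⟩, ⟨t, ⟨e, e⟩⟩⟩, ⟨t, t⟩⟩.

⟨⟨⟨e, t⟩, ⟨t, ⟨e, e⟩⟩⟩, ⟨t, t⟩⟩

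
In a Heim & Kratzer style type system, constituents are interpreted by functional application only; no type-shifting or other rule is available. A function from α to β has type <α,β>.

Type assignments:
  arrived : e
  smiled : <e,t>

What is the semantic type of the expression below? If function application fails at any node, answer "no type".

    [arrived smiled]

[arrived smiled] — smiled of type <e,t> combines with arrived of type e: type t.

t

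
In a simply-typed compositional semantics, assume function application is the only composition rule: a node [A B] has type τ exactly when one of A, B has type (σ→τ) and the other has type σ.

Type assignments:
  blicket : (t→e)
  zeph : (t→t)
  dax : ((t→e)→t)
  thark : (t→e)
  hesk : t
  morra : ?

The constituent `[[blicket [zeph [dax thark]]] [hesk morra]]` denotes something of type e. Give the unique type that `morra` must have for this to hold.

[[blicket [zeph [dax thark]]] [hesk morra]] must have type e. The sister [blicket [zeph [dax thark]]] has type e; that is not a function onto e, so [hesk morra] must be the functor, of type (e→e).
[hesk morra] must have type (e→e). The sister hesk has type t; that is not a function onto (e→e), so morra must be the functor, of type (t→(e→e)).

(t→(e→e))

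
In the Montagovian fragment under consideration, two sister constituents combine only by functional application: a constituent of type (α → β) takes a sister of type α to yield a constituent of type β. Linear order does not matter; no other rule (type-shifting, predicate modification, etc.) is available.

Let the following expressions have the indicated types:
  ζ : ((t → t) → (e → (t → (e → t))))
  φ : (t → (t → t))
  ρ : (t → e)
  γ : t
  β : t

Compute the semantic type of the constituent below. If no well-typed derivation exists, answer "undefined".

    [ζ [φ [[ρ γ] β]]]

undefined

[ρ γ]: ρ is (t → e), γ is t; result e.
At [[ρ γ] β]: neither e nor t can take the other as argument; the node is ill-typed.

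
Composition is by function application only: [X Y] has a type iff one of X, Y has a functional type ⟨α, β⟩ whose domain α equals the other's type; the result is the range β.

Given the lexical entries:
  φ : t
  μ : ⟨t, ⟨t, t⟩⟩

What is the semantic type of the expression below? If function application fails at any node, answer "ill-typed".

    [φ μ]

⟨t, t⟩

[φ μ]: ⟨t, ⟨t, t⟩⟩ applied to t yields ⟨t, t⟩.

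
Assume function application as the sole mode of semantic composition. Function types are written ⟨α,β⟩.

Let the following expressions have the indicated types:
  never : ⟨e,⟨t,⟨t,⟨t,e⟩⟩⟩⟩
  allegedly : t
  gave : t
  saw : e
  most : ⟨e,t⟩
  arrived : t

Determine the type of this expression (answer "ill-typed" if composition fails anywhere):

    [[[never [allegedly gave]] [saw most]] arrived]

At [allegedly gave]: neither t nor t can take the other as argument; the node is ill-typed.

ill-typed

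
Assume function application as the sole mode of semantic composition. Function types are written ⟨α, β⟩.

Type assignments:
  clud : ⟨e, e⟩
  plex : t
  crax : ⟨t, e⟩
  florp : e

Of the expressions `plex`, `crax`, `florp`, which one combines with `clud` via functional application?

plex : t — does not combine with clud.
crax : ⟨t, e⟩ — does not combine with clud.
florp — combines: clud : ⟨e, e⟩ takes florp : e as argument, giving e.

florp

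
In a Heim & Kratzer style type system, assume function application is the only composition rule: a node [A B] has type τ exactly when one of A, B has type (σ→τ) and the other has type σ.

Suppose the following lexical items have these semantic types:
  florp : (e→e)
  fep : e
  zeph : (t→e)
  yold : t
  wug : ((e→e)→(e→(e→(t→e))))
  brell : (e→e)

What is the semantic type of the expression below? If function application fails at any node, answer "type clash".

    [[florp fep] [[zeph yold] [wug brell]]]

At [florp fep], florp : (e→e) takes fep : e, giving e.
At [zeph yold], zeph : (t→e) takes yold : t, giving e.
At [wug brell], wug : ((e→e)→(e→(e→(t→e)))) takes brell : (e→e), giving (e→(e→(t→e))).
At [[zeph yold] [wug brell]], [wug brell] : (e→(e→(t→e))) takes [zeph yold] : e, giving (e→(t→e)).
At [[florp fep] [[zeph yold] [wug brell]]], [[zeph yold] [wug brell]] : (e→(t→e)) takes [florp fep] : e, giving (t→e).

(t→e)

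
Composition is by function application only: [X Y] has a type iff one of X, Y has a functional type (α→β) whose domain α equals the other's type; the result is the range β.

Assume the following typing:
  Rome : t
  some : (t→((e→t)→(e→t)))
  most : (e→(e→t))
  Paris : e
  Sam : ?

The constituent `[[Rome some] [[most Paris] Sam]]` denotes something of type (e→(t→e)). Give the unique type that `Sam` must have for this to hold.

[[Rome some] [[most Paris] Sam]] is required to be (e→(t→e)). [Rome some] : ((e→t)→(e→t)) cannot yield (e→(t→e)) as functor, so [[most Paris] Sam] : (((e→t)→(e→t))→(e→(t→e))).
[[most Paris] Sam] is required to be (((e→t)→(e→t))→(e→(t→e))). [most Paris] : (e→t) cannot yield (((e→t)→(e→t))→(e→(t→e))) as functor, so Sam : ((e→t)→(((e→t)→(e→t))→(e→(t→e)))).

((e→t)→(((e→t)→(e→t))→(e→(t→e))))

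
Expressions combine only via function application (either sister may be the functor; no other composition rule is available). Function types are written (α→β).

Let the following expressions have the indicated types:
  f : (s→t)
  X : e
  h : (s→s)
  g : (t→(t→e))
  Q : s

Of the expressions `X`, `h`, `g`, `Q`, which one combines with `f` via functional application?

Q

X : e — f needs s; X needs nothing (atomic); neither fits.
h : (s→s) — f needs s; h needs s; neither fits.
g : (t→(t→e)) — f needs s; g needs t; neither fits.
Q — combines: f : (s→t) takes Q : s as argument, giving t.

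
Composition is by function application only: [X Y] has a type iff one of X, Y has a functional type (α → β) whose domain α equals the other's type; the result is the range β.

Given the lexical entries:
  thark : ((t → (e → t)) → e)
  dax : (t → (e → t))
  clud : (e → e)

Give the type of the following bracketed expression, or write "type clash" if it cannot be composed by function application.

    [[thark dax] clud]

e

[thark dax] — thark of type ((t → (e → t)) → e) combines with dax of type (t → (e → t)): type e.
[[thark dax] clud] — clud of type (e → e) combines with [thark dax] of type e: type e.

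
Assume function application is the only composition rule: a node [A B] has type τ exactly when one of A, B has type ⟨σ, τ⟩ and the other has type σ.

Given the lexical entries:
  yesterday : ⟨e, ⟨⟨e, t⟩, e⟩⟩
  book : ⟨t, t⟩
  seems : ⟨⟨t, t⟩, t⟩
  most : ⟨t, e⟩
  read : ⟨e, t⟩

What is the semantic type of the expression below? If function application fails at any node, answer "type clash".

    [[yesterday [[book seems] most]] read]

[book seems]: seems is ⟨⟨t, t⟩, t⟩, book is ⟨t, t⟩; result t.
[[book seems] most]: most is ⟨t, e⟩, [book seems] is t; result e.
[yesterday [[book seems] most]]: yesterday is ⟨e, ⟨⟨e, t⟩, e⟩⟩, [[book seems] most] is e; result ⟨⟨e, t⟩, e⟩.
[[yesterday [[book seems] most]] read]: [yesterday [[book seems] most]] is ⟨⟨e, t⟩, e⟩, read is ⟨e, t⟩; result e.

e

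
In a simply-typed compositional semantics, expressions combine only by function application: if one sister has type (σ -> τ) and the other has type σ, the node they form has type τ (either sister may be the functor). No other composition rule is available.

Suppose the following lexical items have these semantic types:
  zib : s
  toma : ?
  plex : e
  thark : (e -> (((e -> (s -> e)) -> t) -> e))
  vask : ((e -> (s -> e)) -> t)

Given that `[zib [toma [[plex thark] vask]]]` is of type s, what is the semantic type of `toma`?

[zib [toma [[plex thark] vask]]] is required to be s. zib : s cannot yield s as functor, so [toma [[plex thark] vask]] : (s -> s).
[toma [[plex thark] vask]] is required to be (s -> s). [[plex thark] vask] : e cannot yield (s -> s) as functor, so toma : (e -> (s -> s)).

(e -> (s -> s))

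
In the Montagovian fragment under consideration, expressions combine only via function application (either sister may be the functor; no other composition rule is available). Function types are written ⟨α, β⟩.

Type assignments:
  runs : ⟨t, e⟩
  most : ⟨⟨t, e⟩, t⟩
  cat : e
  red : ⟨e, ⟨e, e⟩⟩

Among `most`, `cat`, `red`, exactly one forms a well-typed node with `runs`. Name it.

most

most — combines: most : ⟨⟨t, e⟩, t⟩ takes runs : ⟨t, e⟩ as argument, giving t.
cat : e — does not combine with runs.
red : ⟨e, ⟨e, e⟩⟩ — does not combine with runs.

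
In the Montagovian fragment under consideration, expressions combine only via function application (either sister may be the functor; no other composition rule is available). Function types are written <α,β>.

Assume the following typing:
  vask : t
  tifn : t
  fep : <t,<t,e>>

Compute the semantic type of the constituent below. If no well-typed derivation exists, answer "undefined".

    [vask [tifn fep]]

[tifn fep]: <t,<t,e>> applied to t yields <t,e>.
[vask [tifn fep]]: <t,e> applied to t yields e.

e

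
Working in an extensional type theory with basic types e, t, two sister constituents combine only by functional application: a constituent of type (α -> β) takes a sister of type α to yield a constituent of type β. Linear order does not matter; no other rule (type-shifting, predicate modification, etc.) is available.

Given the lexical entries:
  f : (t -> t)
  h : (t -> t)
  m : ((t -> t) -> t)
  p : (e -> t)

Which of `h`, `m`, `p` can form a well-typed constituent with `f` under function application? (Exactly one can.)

h : (t -> t) — f needs t; h needs t; neither fits.
m — combines: m : ((t -> t) -> t) takes f : (t -> t) as argument, giving t.
p : (e -> t) — f needs t; p needs e; neither fits.

m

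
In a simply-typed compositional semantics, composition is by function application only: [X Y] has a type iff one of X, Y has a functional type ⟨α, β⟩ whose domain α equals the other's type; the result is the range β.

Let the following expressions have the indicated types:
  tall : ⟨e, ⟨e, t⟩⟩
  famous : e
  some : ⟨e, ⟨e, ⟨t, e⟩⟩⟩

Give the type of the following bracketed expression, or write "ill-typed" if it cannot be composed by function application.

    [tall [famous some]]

ill-typed

At [famous some], some : ⟨e, ⟨e, ⟨t, e⟩⟩⟩ takes famous : e, giving ⟨e, ⟨t, e⟩⟩.
At [tall [famous some]]: neither ⟨e, ⟨e, t⟩⟩ nor ⟨e, ⟨t, e⟩⟩ can take the other as argument; the node is ill-typed.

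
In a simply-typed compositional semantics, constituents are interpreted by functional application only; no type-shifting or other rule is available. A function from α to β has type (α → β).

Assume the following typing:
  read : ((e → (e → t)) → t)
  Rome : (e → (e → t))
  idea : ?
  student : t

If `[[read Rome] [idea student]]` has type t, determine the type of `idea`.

(t → (t → t))

For [[read Rome] [idea student]] to have type t with [read Rome] of type t, [idea student] must be the function: [idea student] : (t → t).
For [idea student] to have type (t → t) with student of type t, idea must be the function: idea : (t → (t → t)).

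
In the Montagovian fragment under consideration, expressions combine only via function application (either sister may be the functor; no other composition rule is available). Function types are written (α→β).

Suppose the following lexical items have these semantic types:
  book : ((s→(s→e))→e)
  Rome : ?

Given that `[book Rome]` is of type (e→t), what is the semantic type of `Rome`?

[book Rome] is required to be (e→t). book : ((s→(s→e))→e) cannot yield (e→t) as functor, so Rome : (((s→(s→e))→e)→(e→t)).

(((s→(s→e))→e)→(e→t))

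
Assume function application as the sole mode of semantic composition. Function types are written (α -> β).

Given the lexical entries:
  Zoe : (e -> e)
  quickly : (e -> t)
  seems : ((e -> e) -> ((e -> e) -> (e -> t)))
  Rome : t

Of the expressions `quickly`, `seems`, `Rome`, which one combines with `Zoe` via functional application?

seems

quickly : (e -> t) — neither side's domain matches the other.
seems — combines: seems : ((e -> e) -> ((e -> e) -> (e -> t))) takes Zoe : (e -> e) as argument, giving ((e -> e) -> (e -> t)).
Rome : t — neither side's domain matches the other.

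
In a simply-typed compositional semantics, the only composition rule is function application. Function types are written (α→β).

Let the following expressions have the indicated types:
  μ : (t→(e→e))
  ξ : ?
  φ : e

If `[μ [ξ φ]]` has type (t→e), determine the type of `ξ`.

(e→((t→(e→e))→(t→e)))

For [μ [ξ φ]] to have type (t→e) with μ of type (t→(e→e)), [ξ φ] must be the function: [ξ φ] : ((t→(e→e))→(t→e)).
For [ξ φ] to have type ((t→(e→e))→(t→e)) with φ of type e, ξ must be the function: ξ : (e→((t→(e→e))→(t→e))).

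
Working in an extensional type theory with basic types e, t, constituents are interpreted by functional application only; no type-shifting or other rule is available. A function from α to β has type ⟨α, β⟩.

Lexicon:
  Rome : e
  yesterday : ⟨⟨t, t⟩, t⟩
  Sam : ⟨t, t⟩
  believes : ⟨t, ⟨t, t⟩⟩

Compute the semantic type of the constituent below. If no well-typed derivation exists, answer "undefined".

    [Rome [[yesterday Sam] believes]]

undefined

[yesterday Sam]: functor yesterday : ⟨⟨t, t⟩, t⟩, argument Sam : ⟨t, t⟩; result t.
[[yesterday Sam] believes]: functor believes : ⟨t, ⟨t, t⟩⟩, argument [yesterday Sam] : t; result ⟨t, t⟩.
At [Rome [[yesterday Sam] believes]]: neither e nor ⟨t, t⟩ can take the other as argument; the node is ill-typed.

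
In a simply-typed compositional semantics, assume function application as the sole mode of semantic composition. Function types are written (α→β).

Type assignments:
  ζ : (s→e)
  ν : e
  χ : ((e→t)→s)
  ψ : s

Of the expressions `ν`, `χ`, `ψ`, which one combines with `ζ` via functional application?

ψ

ν : e — no; ζ wants s, and ν wants nothing (atomic).
χ : ((e→t)→s) — no; ζ wants s, and χ wants (e→t).
ψ — combines: ζ : (s→e) takes ψ : s as argument, giving e.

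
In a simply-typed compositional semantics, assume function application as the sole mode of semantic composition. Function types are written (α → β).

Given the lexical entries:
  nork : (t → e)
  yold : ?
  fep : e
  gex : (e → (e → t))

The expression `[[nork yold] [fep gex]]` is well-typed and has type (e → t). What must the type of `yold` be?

For [[nork yold] [fep gex]] to have type (e → t) with [fep gex] of type (e → t), [nork yold] must be the function: [nork yold] : ((e → t) → (e → t)).
For [nork yold] to have type ((e → t) → (e → t)) with nork of type (t → e), yold must be the function: yold : ((t → e) → ((e → t) → (e → t))).

((t → e) → ((e → t) → (e → t)))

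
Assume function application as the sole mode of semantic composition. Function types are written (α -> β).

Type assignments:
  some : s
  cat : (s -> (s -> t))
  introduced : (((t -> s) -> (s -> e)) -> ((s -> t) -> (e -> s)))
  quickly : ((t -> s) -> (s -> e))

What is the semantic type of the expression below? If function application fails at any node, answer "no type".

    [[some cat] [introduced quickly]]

(e -> s)

[some cat] — cat of type (s -> (s -> t)) combines with some of type s: type (s -> t).
[introduced quickly] — introduced of type (((t -> s) -> (s -> e)) -> ((s -> t) -> (e -> s))) combines with quickly of type ((t -> s) -> (s -> e)): type ((s -> t) -> (e -> s)).
[[some cat] [introduced quickly]] — [introduced quickly] of type ((s -> t) -> (e -> s)) combines with [some cat] of type (s -> t): type (e -> s).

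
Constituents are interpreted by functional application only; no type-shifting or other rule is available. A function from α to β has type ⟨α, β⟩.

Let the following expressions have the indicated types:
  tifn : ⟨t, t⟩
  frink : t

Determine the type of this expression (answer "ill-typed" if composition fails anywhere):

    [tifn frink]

t

[tifn frink]: ⟨t, t⟩ applied to t yields t.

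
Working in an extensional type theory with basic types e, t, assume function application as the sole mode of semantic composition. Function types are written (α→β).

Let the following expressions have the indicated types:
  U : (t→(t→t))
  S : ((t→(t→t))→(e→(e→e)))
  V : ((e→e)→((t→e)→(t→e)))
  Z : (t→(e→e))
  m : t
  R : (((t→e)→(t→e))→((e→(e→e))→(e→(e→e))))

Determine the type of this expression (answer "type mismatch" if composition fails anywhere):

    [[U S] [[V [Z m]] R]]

(e→(e→e))

[U S] — S of type ((t→(t→t))→(e→(e→e))) combines with U of type (t→(t→t)): type (e→(e→e)).
[Z m] — Z of type (t→(e→e)) combines with m of type t: type (e→e).
[V [Z m]] — V of type ((e→e)→((t→e)→(t→e))) combines with [Z m] of type (e→e): type ((t→e)→(t→e)).
[[V [Z m]] R] — R of type (((t→e)→(t→e))→((e→(e→e))→(e→(e→e)))) combines with [V [Z m]] of type ((t→e)→(t→e)): type ((e→(e→e))→(e→(e→e))).
[[U S] [[V [Z m]] R]] — [[V [Z m]] R] of type ((e→(e→e))→(e→(e→e))) combines with [U S] of type (e→(e→e)): type (e→(e→e)).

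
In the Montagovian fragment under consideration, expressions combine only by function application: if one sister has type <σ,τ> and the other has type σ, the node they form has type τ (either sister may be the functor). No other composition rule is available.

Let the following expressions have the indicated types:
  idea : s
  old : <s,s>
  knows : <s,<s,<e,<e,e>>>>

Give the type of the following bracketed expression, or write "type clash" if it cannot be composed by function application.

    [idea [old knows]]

type clash

[old knows]: <s,s> and <s,<s,<e,<e,e>>>> cannot combine by function application — type clash.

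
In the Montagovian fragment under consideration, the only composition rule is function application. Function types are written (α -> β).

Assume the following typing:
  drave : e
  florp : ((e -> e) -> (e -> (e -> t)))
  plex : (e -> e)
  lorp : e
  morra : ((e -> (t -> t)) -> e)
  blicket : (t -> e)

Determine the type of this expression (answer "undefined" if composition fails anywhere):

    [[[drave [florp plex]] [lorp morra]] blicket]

undefined

[florp plex] — florp of type ((e -> e) -> (e -> (e -> t))) combines with plex of type (e -> e): type (e -> (e -> t)).
[drave [florp plex]] — [florp plex] of type (e -> (e -> t)) combines with drave of type e: type (e -> t).
[lorp morra]: e and ((e -> (t -> t)) -> e) cannot combine by function application — type clash.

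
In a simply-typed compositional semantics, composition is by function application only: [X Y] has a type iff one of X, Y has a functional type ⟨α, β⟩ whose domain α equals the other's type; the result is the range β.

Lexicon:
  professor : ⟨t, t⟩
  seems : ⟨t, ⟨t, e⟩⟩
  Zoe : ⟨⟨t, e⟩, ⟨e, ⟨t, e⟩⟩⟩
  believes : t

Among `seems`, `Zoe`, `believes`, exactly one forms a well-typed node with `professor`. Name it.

seems : ⟨t, ⟨t, e⟩⟩ — does not combine with professor.
Zoe : ⟨⟨t, e⟩, ⟨e, ⟨t, e⟩⟩⟩ — does not combine with professor.
believes — combines: professor : ⟨t, t⟩ takes believes : t as argument, giving t.

believes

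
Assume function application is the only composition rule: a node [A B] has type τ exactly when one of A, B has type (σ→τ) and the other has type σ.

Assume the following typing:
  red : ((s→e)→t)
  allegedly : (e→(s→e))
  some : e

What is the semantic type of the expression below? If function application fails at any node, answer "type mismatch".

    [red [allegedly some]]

[allegedly some] — allegedly of type (e→(s→e)) combines with some of type e: type (s→e).
[red [allegedly some]] — red of type ((s→e)→t) combines with [allegedly some] of type (s→e): type t.

t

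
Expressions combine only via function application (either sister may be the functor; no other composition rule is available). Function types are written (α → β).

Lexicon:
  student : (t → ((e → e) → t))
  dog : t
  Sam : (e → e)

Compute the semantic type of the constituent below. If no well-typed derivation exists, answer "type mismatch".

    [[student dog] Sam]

[student dog]: student is (t → ((e → e) → t)), dog is t; result ((e → e) → t).
[[student dog] Sam]: [student dog] is ((e → e) → t), Sam is (e → e); result t.

t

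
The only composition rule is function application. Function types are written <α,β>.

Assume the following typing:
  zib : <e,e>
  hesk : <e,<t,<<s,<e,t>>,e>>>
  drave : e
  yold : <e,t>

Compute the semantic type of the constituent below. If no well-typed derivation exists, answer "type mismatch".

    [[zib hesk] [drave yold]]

[zib hesk]: <e,e> and <e,<t,<<s,<e,t>>,e>>> cannot combine by function application — type clash.

type mismatch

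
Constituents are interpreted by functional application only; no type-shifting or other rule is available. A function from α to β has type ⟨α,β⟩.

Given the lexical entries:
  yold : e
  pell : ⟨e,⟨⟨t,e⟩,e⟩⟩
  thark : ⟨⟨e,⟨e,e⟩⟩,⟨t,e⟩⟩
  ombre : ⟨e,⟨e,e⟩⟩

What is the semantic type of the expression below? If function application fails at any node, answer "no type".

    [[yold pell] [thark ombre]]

e

[yold pell] — pell of type ⟨e,⟨⟨t,e⟩,e⟩⟩ combines with yold of type e: type ⟨⟨t,e⟩,e⟩.
[thark ombre] — thark of type ⟨⟨e,⟨e,e⟩⟩,⟨t,e⟩⟩ combines with ombre of type ⟨e,⟨e,e⟩⟩: type ⟨t,e⟩.
[[yold pell] [thark ombre]] — [yold pell] of type ⟨⟨t,e⟩,e⟩ combines with [thark ombre] of type ⟨t,e⟩: type e.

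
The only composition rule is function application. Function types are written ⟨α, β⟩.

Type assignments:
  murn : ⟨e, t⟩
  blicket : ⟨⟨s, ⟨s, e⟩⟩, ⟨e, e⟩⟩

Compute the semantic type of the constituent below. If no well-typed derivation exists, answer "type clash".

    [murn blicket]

[murn blicket]: ⟨e, t⟩ and ⟨⟨s, ⟨s, e⟩⟩, ⟨e, e⟩⟩ cannot combine by function application — type clash.

type clash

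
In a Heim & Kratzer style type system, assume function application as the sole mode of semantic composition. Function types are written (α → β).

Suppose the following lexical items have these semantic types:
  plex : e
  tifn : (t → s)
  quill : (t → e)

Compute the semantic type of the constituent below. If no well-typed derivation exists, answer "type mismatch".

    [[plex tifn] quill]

type mismatch

At [plex tifn]: neither e nor (t → s) can take the other as argument; the node is ill-typed.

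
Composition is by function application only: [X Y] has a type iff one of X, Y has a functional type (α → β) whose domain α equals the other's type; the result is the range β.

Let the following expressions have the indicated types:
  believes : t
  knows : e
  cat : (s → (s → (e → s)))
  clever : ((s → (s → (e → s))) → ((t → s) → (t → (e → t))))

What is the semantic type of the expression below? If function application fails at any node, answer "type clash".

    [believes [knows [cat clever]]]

[cat clever] — clever of type ((s → (s → (e → s))) → ((t → s) → (t → (e → t)))) combines with cat of type (s → (s → (e → s))): type ((t → s) → (t → (e → t))).
[knows [cat clever]]: e with ((t → s) → (t → (e → t))) — neither is a function whose domain matches the other; composition fails here.

type clash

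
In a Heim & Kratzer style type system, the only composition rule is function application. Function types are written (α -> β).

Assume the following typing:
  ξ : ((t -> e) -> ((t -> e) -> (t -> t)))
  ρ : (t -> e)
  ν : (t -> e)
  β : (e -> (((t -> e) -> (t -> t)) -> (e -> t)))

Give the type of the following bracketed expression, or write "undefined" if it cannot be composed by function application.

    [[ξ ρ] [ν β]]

At [ξ ρ], ξ : ((t -> e) -> ((t -> e) -> (t -> t))) takes ρ : (t -> e), giving ((t -> e) -> (t -> t)).
At [ν β]: neither (t -> e) nor (e -> (((t -> e) -> (t -> t)) -> (e -> t))) can take the other as argument; the node is ill-typed.

undefined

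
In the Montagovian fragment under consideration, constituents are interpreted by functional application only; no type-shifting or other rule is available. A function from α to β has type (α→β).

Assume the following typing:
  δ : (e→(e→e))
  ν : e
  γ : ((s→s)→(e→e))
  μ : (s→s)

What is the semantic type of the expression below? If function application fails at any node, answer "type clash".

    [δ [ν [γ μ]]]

(e→e)

[γ μ]: γ is ((s→s)→(e→e)), μ is (s→s); result (e→e).
[ν [γ μ]]: [γ μ] is (e→e), ν is e; result e.
[δ [ν [γ μ]]]: δ is (e→(e→e)), [ν [γ μ]] is e; result (e→e).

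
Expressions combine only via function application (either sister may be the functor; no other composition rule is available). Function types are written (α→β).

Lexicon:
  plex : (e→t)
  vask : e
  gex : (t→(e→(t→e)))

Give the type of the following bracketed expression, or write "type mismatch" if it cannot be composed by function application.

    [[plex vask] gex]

(e→(t→e))

[plex vask]: (e→t) applied to e yields t.
[[plex vask] gex]: (t→(e→(t→e))) applied to t yields (e→(t→e)).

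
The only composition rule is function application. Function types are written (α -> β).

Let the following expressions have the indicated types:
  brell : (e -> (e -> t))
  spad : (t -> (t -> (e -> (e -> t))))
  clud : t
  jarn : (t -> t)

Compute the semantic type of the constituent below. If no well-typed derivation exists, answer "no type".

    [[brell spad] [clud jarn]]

no type

At [brell spad]: neither (e -> (e -> t)) nor (t -> (t -> (e -> (e -> t)))) can take the other as argument; the node is ill-typed.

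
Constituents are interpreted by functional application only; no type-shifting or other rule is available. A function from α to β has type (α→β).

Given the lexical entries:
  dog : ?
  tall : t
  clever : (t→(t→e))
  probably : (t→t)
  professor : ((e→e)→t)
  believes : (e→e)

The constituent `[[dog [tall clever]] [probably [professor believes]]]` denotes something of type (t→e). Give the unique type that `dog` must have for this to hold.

((t→e)→(t→(t→e)))

[[dog [tall clever]] [probably [professor believes]]] must have type (t→e). The sister [probably [professor believes]] has type t; that is not a function onto (t→e), so [dog [tall clever]] must be the functor, of type (t→(t→e)).
[dog [tall clever]] must have type (t→(t→e)). The sister [tall clever] has type (t→e); that is not a function onto (t→(t→e)), so dog must be the functor, of type ((t→e)→(t→(t→e))).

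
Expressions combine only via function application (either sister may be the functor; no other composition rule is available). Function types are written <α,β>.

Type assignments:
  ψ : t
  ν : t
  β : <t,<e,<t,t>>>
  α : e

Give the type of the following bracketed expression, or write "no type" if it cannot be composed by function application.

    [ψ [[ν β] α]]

[ν β]: β is <t,<e,<t,t>>>, ν is t; result <e,<t,t>>.
[[ν β] α]: [ν β] is <e,<t,t>>, α is e; result <t,t>.
[ψ [[ν β] α]]: [[ν β] α] is <t,t>, ψ is t; result t.

t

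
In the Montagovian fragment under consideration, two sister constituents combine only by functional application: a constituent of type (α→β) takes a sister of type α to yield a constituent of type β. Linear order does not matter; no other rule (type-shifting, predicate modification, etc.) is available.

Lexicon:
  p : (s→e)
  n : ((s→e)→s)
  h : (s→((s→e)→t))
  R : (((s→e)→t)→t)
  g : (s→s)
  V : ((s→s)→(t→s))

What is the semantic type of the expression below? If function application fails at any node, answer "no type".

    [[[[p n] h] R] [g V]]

[p n]: ((s→e)→s) applied to (s→e) yields s.
[[p n] h]: (s→((s→e)→t)) applied to s yields ((s→e)→t).
[[[p n] h] R]: (((s→e)→t)→t) applied to ((s→e)→t) yields t.
[g V]: ((s→s)→(t→s)) applied to (s→s) yields (t→s).
[[[[p n] h] R] [g V]]: (t→s) applied to t yields s.

s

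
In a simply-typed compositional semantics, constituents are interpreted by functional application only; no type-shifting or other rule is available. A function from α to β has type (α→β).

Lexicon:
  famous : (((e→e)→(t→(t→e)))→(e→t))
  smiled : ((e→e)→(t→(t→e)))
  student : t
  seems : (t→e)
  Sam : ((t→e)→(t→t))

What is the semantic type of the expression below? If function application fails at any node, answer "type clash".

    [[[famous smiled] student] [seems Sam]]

At [famous smiled], famous : (((e→e)→(t→(t→e)))→(e→t)) takes smiled : ((e→e)→(t→(t→e))), giving (e→t).
[[famous smiled] student]: (e→t) with t — neither is a function whose domain matches the other; composition fails here.

type clash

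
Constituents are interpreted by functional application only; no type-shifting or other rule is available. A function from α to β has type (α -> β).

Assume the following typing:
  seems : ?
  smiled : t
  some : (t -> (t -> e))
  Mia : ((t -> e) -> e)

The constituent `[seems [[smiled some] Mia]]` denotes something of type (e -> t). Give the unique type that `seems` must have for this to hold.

(e -> (e -> t))

For [seems [[smiled some] Mia]] to have type (e -> t) with [[smiled some] Mia] of type e, seems must be the function: seems : (e -> (e -> t)).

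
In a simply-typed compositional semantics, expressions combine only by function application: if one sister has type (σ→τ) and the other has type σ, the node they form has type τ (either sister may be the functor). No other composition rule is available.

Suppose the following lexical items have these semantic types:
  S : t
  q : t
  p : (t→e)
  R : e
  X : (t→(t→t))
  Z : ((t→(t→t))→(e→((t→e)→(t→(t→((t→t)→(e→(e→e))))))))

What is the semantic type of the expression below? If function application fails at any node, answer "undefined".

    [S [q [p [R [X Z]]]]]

((t→t)→(e→(e→e)))

[X Z]: Z is ((t→(t→t))→(e→((t→e)→(t→(t→((t→t)→(e→(e→e)))))))), X is (t→(t→t)); result (e→((t→e)→(t→(t→((t→t)→(e→(e→e))))))).
[R [X Z]]: [X Z] is (e→((t→e)→(t→(t→((t→t)→(e→(e→e))))))), R is e; result ((t→e)→(t→(t→((t→t)→(e→(e→e)))))).
[p [R [X Z]]]: [R [X Z]] is ((t→e)→(t→(t→((t→t)→(e→(e→e)))))), p is (t→e); result (t→(t→((t→t)→(e→(e→e))))).
[q [p [R [X Z]]]]: [p [R [X Z]]] is (t→(t→((t→t)→(e→(e→e))))), q is t; result (t→((t→t)→(e→(e→e)))).
[S [q [p [R [X Z]]]]]: [q [p [R [X Z]]]] is (t→((t→t)→(e→(e→e)))), S is t; result ((t→t)→(e→(e→e))).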